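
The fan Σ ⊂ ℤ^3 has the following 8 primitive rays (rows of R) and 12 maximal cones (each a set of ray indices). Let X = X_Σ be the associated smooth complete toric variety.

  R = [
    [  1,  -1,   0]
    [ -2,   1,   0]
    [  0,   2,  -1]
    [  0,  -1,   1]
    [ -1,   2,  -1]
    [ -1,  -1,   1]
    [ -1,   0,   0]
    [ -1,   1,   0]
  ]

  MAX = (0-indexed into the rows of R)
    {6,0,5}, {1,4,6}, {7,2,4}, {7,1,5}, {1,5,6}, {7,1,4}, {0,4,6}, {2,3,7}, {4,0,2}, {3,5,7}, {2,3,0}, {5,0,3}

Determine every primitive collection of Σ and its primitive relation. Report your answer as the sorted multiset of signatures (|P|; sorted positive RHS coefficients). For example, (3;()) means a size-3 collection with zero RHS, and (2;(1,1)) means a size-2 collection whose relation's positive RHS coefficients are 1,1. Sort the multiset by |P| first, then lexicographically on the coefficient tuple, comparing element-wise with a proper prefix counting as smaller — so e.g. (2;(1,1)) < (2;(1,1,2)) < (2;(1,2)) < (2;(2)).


10 minimal non-faces of Δ(Σ) (on 8 rays):

  P = {0,7}:  v_{0} + v_{7} = 0 — sig = (2;())
  P = {0,1}:  v_{0} + v_{1} = v_{6} — sig = (2;(1))
  P = {2,5}:  v_{2} + v_{5} = v_{7} — sig = (2;(1))
  P = {2,6}:  v_{2} + v_{6} = v_{4} — sig = (2;(1))
  P = {3,4}:  v_{3} + v_{4} = v_{7} — sig = (2;(1))
  P = {3,6}:  v_{3} + v_{6} = v_{5} — sig = (2;(1))
  P = {4,5}:  v_{4} + v_{5} = v_{1} — sig = (2;(1))
  P = {6,7}:  v_{6} + v_{7} = v_{1} — sig = (2;(1))
  P = {1,2}:  v_{1} + v_{2} = v_{4} + v_{7} — sig = (2;(1,1))
  P = {1,3}:  v_{1} + v_{3} = v_{5} + v_{7} — sig = (2;(1,1))

Sorted signature multiset PRS(X):
    (2;())
    (2;(1))
    (2;(1))
    (2;(1))
    (2;(1))
    (2;(1))
    (2;(1))
    (2;(1))
    (2;(1,1))
    (2;(1,1))


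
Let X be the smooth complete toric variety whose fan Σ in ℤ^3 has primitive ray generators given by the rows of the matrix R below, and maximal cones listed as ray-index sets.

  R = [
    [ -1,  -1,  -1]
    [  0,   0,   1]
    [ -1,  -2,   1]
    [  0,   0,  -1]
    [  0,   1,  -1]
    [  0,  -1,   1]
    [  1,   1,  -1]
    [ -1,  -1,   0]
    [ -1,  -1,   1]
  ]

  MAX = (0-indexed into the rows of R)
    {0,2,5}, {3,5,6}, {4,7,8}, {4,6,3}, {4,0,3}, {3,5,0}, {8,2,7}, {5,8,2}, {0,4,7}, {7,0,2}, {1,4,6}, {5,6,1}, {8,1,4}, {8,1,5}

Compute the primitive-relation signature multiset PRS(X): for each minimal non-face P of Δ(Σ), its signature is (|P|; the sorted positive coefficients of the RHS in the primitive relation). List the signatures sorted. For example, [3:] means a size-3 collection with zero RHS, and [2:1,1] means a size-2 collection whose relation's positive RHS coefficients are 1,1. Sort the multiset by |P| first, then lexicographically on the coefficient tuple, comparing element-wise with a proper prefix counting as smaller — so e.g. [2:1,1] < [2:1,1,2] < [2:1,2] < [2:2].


15 collections generate NE(X_Σ); each relation:

  P={1,3}:  v_{1} + v_{3} = 0  so sig = [2:]
  P={4,5}:  v_{4} + v_{5} = 0  so sig = [2:]
  P={6,8}:  v_{6} + v_{8} = 0  so sig = [2:]
  P={0,1}:  v_{0} + v_{1} = v_{7}  so sig = [2:1]
  P={1,7}:  v_{1} + v_{7} = v_{8}  so sig = [2:1]
  P={2,4}:  v_{2} + v_{4} = v_{7}  so sig = [2:1]
  P={3,7}:  v_{3} + v_{7} = v_{0}  so sig = [2:1]
  P={3,8}:  v_{3} + v_{8} = v_{7}  so sig = [2:1]
  P={5,7}:  v_{5} + v_{7} = v_{2}  so sig = [2:1]
  P={6,7}:  v_{6} + v_{7} = v_{3}  so sig = [2:1]
  P={1,2}:  v_{1} + v_{2} = v_{5} + v_{8}  so sig = [2:1,1]
  P={2,3}:  v_{2} + v_{3} = v_{0} + v_{5}  so sig = [2:1,1]
  P={2,6}:  v_{2} + v_{6} = v_{3} + v_{5}  so sig = [2:1,1]
  P={0,6}:  v_{0} + v_{6} = 2·v_{3}  so sig = [2:2]
  P={0,8}:  v_{0} + v_{8} = 2·v_{7}  so sig = [2:2]

Sorted signature multiset PRS(X):
    |P|=2: 15 collections, coeffs (), (), (), (1), (1), (1), (1), (1), (1), (1), (1,1), (1,1), (1,1), (2), (2)


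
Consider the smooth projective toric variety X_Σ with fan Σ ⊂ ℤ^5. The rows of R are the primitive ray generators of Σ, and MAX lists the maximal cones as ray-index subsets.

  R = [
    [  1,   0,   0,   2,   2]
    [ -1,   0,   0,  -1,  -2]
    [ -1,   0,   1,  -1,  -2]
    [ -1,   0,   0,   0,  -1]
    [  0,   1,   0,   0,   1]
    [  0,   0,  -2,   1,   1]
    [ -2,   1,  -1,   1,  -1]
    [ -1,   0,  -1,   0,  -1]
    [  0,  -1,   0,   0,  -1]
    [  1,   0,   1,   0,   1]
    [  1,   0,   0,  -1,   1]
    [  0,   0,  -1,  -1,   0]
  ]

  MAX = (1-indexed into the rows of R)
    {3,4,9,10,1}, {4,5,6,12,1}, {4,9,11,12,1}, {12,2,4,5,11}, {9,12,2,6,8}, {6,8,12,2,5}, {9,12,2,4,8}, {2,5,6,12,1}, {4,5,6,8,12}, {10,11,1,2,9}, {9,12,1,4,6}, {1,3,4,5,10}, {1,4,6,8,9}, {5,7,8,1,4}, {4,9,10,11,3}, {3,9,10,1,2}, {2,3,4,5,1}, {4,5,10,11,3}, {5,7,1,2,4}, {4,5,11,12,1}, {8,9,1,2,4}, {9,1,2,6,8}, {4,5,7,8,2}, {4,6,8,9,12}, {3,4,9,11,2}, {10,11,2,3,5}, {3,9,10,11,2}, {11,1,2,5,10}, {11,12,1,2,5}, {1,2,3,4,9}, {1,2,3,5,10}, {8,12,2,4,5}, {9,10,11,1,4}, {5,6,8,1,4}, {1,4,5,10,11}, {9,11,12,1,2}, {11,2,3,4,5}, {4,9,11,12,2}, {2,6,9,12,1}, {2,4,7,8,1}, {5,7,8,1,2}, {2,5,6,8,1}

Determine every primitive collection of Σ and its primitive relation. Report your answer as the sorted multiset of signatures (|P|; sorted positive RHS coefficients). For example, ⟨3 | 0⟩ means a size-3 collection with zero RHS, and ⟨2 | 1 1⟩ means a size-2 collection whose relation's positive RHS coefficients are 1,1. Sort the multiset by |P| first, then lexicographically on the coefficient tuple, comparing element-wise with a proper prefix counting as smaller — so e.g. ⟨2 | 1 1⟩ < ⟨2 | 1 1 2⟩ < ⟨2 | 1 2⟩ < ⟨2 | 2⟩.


The 22 primitive collections of Σ (r=12, n=5):

  P = {5,9}:  v_{5} + v_{9} = 0  →  sig = ⟨2 | 0⟩
  P = {8,10}:  v_{8} + v_{10} = 0  →  sig = ⟨2 | 0⟩
  P = {3,6}:  v_{3} + v_{6} = v_{8}  →  sig = ⟨2 | 1⟩
  P = {8,11}:  v_{8} + v_{11} = v_{12}  →  sig = ⟨2 | 1⟩
  P = {10,12}:  v_{10} + v_{12} = v_{11}  →  sig = ⟨2 | 1⟩
  P = {3,8}:  v_{3} + v_{8} = v_{2} + v_{4}  →  sig = ⟨2 | 1 1⟩
  P = {6,10}:  v_{6} + v_{10} = v_{1} + v_{12}  →  sig = ⟨2 | 1 1⟩
  P = {7,11}:  v_{7} + v_{11} = v_{5} + v_{8}  →  sig = ⟨2 | 1 1⟩
  P = {3,12}:  v_{3} + v_{12} = v_{2} + v_{4} + v_{11}  →  sig = ⟨2 | 1 1 1⟩
  P = {7,9}:  v_{7} + v_{9} = v_{1} + v_{2} + v_{4} + v_{8}  →  sig = ⟨2 | 1 1 1 1⟩
  P = {7,10}:  v_{7} + v_{10} = v_{1} + v_{2} + v_{4} + v_{5}  →  sig = ⟨2 | 1 1 1 1⟩
  P = {3,7}:  v_{3} + v_{7} = v_{1} + 2·v_{2} + 2·v_{4} + v_{5}  →  sig = ⟨2 | 1 1 2 2⟩
  P = {6,7}:  v_{6} + v_{7} = v_{1} + v_{5} + 3·v_{8}  →  sig = ⟨2 | 1 1 3⟩
  P = {6,11}:  v_{6} + v_{11} = v_{1} + 2·v_{12}  →  sig = ⟨2 | 1 2⟩
  P = {7,12}:  v_{7} + v_{12} = v_{5} + 2·v_{8}  →  sig = ⟨2 | 1 2⟩
  P = {1,3,11}:  v_{1} + v_{3} + v_{11} = v_{10}  →  sig = ⟨3 | 1⟩
  P = {1,8,12}:  v_{1} + v_{8} + v_{12} = v_{6}  →  sig = ⟨3 | 1⟩
  P = {2,4,10}:  v_{2} + v_{4} + v_{10} = v_{3}  →  sig = ⟨3 | 1⟩
  P = {2,4,6}:  v_{2} + v_{4} + v_{6} = 2·v_{8}  →  sig = ⟨3 | 2⟩
  P = {1,2,4,11}:  v_{1} + v_{2} + v_{4} + v_{11} = 0  →  sig = ⟨4 | 0⟩
  P = {1,2,4,12}:  v_{1} + v_{2} + v_{4} + v_{12} = v_{8}  →  sig = ⟨4 | 1⟩
  P = {1,2,4,5,8}:  v_{1} + v_{2} + v_{4} + v_{5} + v_{8} = v_{7}  →  sig = ⟨5 | 1⟩

so the primitive-relation signature multiset is
{ ⟨2 | 0⟩ ×2,  ⟨2 | 1⟩ ×3,  ⟨2 | 1 1⟩ ×3,  ⟨2 | 1 1 1⟩,  ⟨2 | 1 1 1 1⟩ ×2,  ⟨2 | 1 1 2 2⟩,  ⟨2 | 1 1 3⟩,  ⟨2 | 1 2⟩ ×2,  ⟨3 | 1⟩ ×3,  ⟨3 | 2⟩,  ⟨4 | 0⟩,  ⟨4 | 1⟩,  ⟨5 | 1⟩ }


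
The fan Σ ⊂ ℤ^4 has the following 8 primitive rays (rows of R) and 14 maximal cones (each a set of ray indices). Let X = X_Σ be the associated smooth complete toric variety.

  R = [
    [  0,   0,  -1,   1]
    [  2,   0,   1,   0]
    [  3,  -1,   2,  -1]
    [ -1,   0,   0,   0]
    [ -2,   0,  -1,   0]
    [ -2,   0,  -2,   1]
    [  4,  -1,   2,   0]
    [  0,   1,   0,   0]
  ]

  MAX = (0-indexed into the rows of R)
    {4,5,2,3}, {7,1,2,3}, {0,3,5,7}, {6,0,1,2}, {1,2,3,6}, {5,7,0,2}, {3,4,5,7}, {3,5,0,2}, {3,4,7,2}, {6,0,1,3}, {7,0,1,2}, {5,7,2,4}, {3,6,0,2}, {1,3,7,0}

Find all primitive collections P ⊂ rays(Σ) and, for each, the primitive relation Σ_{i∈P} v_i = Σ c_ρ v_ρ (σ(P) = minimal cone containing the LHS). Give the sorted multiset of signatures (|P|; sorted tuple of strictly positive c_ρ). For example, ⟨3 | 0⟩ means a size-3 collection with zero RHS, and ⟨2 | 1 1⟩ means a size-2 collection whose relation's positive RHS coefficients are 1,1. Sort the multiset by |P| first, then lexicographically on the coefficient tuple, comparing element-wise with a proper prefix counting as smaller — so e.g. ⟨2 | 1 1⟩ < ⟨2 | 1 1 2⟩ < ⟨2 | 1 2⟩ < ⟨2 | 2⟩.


|primitive collections| = 9. Relations:

  P={1,4}:  v_{1} + v_{4} = 0  →  sig = ⟨2 | 0⟩
  P={0,4}:  v_{0} + v_{4} = v_{5}  →  sig = ⟨2 | 1⟩
  P={1,5}:  v_{1} + v_{5} = v_{0}  →  sig = ⟨2 | 1⟩
  P={4,6}:  v_{4} + v_{6} = v_{0} + v_{2} + v_{3}  →  sig = ⟨2 | 1 1 1⟩
  P={5,6}:  v_{5} + v_{6} = 2·v_{0} + v_{2} + v_{3}  →  sig = ⟨2 | 1 1 2⟩
  P={6,7}:  v_{6} + v_{7} = 2·v_{1}  →  sig = ⟨2 | 2⟩
  P={2,3,5,7}:  v_{2} + v_{3} + v_{5} + v_{7} = 0  →  sig = ⟨4 | 0⟩
  P={0,1,2,3}:  v_{0} + v_{1} + v_{2} + v_{3} = v_{6}  →  sig = ⟨4 | 1⟩
  P={0,2,3,7}:  v_{0} + v_{2} + v_{3} + v_{7} = v_{1}  →  sig = ⟨4 | 1⟩

Hence PRS(X_Σ) =
{ ⟨2 | 0⟩,  ⟨2 | 1⟩ ×2,  ⟨2 | 1 1 1⟩,  ⟨2 | 1 1 2⟩,  ⟨2 | 2⟩,  ⟨4 | 0⟩,  ⟨4 | 1⟩ ×2 }


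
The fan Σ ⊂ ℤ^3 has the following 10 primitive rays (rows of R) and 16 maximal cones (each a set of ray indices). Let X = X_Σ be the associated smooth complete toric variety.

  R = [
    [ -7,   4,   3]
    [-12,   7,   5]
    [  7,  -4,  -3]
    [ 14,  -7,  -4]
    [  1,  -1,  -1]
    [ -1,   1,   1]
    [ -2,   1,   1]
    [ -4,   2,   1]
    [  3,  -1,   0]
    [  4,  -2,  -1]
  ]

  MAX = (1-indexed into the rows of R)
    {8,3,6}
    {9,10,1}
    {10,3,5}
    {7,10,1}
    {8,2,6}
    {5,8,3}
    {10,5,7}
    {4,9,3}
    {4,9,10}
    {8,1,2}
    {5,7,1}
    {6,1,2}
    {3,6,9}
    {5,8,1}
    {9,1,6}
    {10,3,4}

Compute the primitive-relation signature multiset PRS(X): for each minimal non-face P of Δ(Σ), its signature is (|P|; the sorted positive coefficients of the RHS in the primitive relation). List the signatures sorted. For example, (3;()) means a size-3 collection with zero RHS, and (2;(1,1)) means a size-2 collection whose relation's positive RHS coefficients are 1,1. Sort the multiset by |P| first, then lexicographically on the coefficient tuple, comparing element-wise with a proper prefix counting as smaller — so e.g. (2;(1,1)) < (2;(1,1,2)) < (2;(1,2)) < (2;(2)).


Δ(Σ) — 10 vertices, 24 min non-faces:

  {1,3}:  v_{1} + v_{3} = 0  →  sig = (2;())
  {5,6}:  v_{5} + v_{6} = 0  →  sig = (2;())
  {8,10}:  v_{8} + v_{10} = 0  →  sig = (2;())
  {5,9}:  v_{5} + v_{9} = v_{10}  →  sig = (2;(1))
  {6,10}:  v_{6} + v_{10} = v_{9}  →  sig = (2;(1))
  {8,9}:  v_{8} + v_{9} = v_{6}  →  sig = (2;(1))
  {1,4}:  v_{1} + v_{4} = v_{9} + v_{10}  →  sig = (2;(1,1))
  {2,3}:  v_{2} + v_{3} = v_{6} + v_{8}  →  sig = (2;(1,1))
  {2,4}:  v_{2} + v_{4} = v_{6} + v_{9}  →  sig = (2;(1,1))
  {2,5}:  v_{2} + v_{5} = v_{1} + v_{8}  →  sig = (2;(1,1))
  {2,10}:  v_{2} + v_{10} = v_{1} + v_{6}  →  sig = (2;(1,1))
  {3,7}:  v_{3} + v_{7} = v_{5} + v_{10}  →  sig = (2;(1,1))
  {4,8}:  v_{4} + v_{8} = v_{3} + v_{9}  →  sig = (2;(1,1))
  {6,7}:  v_{6} + v_{7} = v_{1} + v_{10}  →  sig = (2;(1,1))
  {7,8}:  v_{7} + v_{8} = v_{1} + v_{5}  →  sig = (2;(1,1))
  {2,9}:  v_{2} + v_{9} = v_{1} + 2·v_{6}  →  sig = (2;(1,2))
  {4,5}:  v_{4} + v_{5} = v_{3} + 2·v_{10}  →  sig = (2;(1,2))
  {4,6}:  v_{4} + v_{6} = v_{3} + 2·v_{9}  →  sig = (2;(1,2))
  {7,9}:  v_{7} + v_{9} = v_{1} + 2·v_{10}  →  sig = (2;(1,2))
  {2,7}:  v_{2} + v_{7} = 2·v_{1}  →  sig = (2;(2))
  {4,7}:  v_{4} + v_{7} = 3·v_{10}  →  sig = (2;(3))
  {1,5,10}:  v_{1} + v_{5} + v_{10} = v_{7}  →  sig = (3;(1))
  {1,6,8}:  v_{1} + v_{6} + v_{8} = v_{2}  →  sig = (3;(1))
  {3,9,10}:  v_{3} + v_{9} + v_{10} = v_{4}  →  sig = (3;(1))

so the primitive-relation signature multiset is
{ (2;()) ×3,  (2;(1)) ×3,  (2;(1,1)) ×9,  (2;(1,2)) ×4,  (2;(2)),  (2;(3)),  (3;(1)) ×3 }


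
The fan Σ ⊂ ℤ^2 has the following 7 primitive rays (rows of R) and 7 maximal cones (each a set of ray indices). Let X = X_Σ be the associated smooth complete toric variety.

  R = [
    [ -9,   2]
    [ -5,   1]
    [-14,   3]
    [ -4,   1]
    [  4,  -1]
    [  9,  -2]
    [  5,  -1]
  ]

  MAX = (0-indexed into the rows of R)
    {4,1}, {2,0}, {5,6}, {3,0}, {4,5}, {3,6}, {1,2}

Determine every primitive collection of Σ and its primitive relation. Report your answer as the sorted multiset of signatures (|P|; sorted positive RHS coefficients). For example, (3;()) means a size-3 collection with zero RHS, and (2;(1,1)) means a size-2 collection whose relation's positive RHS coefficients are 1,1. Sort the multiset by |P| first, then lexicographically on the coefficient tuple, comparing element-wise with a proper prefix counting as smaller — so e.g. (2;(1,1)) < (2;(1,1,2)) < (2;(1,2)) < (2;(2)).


|primitive collections| = 14. Relations:

  P={0,5}:  v_{0} + v_{5} = 0  ⟹  sig = (2;())
  P={1,6}:  v_{1} + v_{6} = 0  ⟹  sig = (2;())
  P={3,4}:  v_{3} + v_{4} = 0  ⟹  sig = (2;())
  P={0,1}:  v_{0} + v_{1} = v_{2}  ⟹  sig = (2;(1))
  P={0,4}:  v_{0} + v_{4} = v_{1}  ⟹  sig = (2;(1))
  P={0,6}:  v_{0} + v_{6} = v_{3}  ⟹  sig = (2;(1))
  P={1,3}:  v_{1} + v_{3} = v_{0}  ⟹  sig = (2;(1))
  P={1,5}:  v_{1} + v_{5} = v_{4}  ⟹  sig = (2;(1))
  P={2,5}:  v_{2} + v_{5} = v_{1}  ⟹  sig = (2;(1))
  P={2,6}:  v_{2} + v_{6} = v_{0}  ⟹  sig = (2;(1))
  P={3,5}:  v_{3} + v_{5} = v_{6}  ⟹  sig = (2;(1))
  P={4,6}:  v_{4} + v_{6} = v_{5}  ⟹  sig = (2;(1))
  P={2,3}:  v_{2} + v_{3} = 2·v_{0}  ⟹  sig = (2;(2))
  P={2,4}:  v_{2} + v_{4} = 2·v_{1}  ⟹  sig = (2;(2))

so the primitive-relation signature multiset is
    (2;())
    (2;())
    (2;())
    (2;(1))
    (2;(1))
    (2;(1))
    (2;(1))
    (2;(1))
    (2;(1))
    (2;(1))
    (2;(1))
    (2;(1))
    (2;(2))
    (2;(2))


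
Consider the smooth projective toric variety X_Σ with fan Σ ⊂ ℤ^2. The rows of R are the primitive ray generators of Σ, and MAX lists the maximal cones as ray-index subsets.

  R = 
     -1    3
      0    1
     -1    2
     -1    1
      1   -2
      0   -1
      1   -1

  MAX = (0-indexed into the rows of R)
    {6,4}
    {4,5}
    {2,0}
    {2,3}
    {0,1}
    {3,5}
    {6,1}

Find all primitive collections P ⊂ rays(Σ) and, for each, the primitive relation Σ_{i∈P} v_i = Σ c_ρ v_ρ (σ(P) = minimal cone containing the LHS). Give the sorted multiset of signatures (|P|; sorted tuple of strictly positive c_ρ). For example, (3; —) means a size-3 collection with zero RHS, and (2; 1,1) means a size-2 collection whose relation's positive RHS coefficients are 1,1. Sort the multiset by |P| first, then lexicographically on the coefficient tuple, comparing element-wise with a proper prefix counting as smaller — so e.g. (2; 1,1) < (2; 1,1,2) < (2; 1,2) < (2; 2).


|primitive collections| = 14. Relations:

  {1,5}:  v_{1} + v_{5} = 0 ; sig = (2; —)
  {2,4}:  v_{2} + v_{4} = 0 ; sig = (2; —)
  {3,6}:  v_{3} + v_{6} = 0 ; sig = (2; —)
  {0,4}:  v_{0} + v_{4} = v_{1} ; sig = (2; 1)
  {0,5}:  v_{0} + v_{5} = v_{2} ; sig = (2; 1)
  {1,2}:  v_{1} + v_{2} = v_{0} ; sig = (2; 1)
  {1,3}:  v_{1} + v_{3} = v_{2} ; sig = (2; 1)
  {1,4}:  v_{1} + v_{4} = v_{6} ; sig = (2; 1)
  {2,5}:  v_{2} + v_{5} = v_{3} ; sig = (2; 1)
  {2,6}:  v_{2} + v_{6} = v_{1} ; sig = (2; 1)
  {3,4}:  v_{3} + v_{4} = v_{5} ; sig = (2; 1)
  {5,6}:  v_{5} + v_{6} = v_{4} ; sig = (2; 1)
  {0,3}:  v_{0} + v_{3} = 2·v_{2} ; sig = (2; 2)
  {0,6}:  v_{0} + v_{6} = 2·v_{1} ; sig = (2; 2)

Hence PRS(X_Σ) =
    (2; —)
    (2; —)
    (2; —)
    (2; 1)
    (2; 1)
    (2; 1)
    (2; 1)
    (2; 1)
    (2; 1)
    (2; 1)
    (2; 1)
    (2; 1)
    (2; 2)
    (2; 2)


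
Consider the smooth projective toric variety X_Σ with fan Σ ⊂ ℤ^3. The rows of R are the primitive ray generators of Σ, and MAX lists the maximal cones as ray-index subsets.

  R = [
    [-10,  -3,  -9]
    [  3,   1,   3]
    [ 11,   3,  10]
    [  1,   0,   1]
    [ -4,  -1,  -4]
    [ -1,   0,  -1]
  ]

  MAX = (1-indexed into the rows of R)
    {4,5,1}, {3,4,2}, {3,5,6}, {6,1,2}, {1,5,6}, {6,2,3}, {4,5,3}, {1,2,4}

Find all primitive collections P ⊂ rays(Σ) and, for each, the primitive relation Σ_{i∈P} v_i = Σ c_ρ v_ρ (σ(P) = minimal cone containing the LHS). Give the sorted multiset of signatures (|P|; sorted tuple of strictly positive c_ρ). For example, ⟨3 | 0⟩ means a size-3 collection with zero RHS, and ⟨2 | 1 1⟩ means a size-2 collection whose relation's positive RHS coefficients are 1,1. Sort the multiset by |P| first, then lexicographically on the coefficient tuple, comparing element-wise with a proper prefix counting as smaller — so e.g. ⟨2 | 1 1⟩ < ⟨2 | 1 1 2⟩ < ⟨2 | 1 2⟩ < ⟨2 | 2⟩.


3 collections generate NE(X_Σ); each relation:

  {4,6}:  v_{4} + v_{6} = 0  ⇒ sig = ⟨2 | 0⟩
  {1,3}:  v_{1} + v_{3} = v_{4}  ⇒ sig = ⟨2 | 1⟩
  {2,5}:  v_{2} + v_{5} = v_{6}  ⇒ sig = ⟨2 | 1⟩

so the primitive-relation signature multiset is
    ⟨2 | 0⟩
    ⟨2 | 1⟩
    ⟨2 | 1⟩


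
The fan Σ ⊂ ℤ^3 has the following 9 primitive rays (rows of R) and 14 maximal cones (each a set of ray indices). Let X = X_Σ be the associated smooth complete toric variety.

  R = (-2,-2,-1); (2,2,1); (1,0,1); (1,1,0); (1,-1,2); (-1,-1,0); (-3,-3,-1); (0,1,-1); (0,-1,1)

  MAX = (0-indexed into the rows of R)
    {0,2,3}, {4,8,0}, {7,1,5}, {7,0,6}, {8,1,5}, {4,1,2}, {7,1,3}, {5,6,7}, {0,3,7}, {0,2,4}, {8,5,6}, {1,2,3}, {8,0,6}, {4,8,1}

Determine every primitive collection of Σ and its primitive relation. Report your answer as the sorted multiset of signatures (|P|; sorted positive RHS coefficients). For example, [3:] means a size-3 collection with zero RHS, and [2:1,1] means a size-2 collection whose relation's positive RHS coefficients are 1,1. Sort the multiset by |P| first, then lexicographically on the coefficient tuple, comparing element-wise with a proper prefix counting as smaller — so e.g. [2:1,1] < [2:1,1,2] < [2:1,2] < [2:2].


The 15 primitive collections of Σ (r=9, n=3):

  • {0,1}:  v_{0} + v_{1} = 0  so sig = [2:]
  • {3,5}:  v_{3} + v_{5} = 0  so sig = [2:]
  • {7,8}:  v_{7} + v_{8} = 0  so sig = [2:]
  • {0,5}:  v_{0} + v_{5} = v_{6}  so sig = [2:1]
  • {1,6}:  v_{1} + v_{6} = v_{5}  so sig = [2:1]
  • {2,5}:  v_{2} + v_{5} = v_{8}  so sig = [2:1]
  • {2,7}:  v_{2} + v_{7} = v_{3}  so sig = [2:1]
  • {2,8}:  v_{2} + v_{8} = v_{4}  so sig = [2:1]
  • {3,6}:  v_{3} + v_{6} = v_{0}  so sig = [2:1]
  • {3,8}:  v_{3} + v_{8} = v_{2}  so sig = [2:1]
  • {4,7}:  v_{4} + v_{7} = v_{2}  so sig = [2:1]
  • {2,6}:  v_{2} + v_{6} = v_{0} + v_{8}  so sig = [2:1,1]
  • {4,6}:  v_{4} + v_{6} = v_{0} + 2·v_{8}  so sig = [2:1,2]
  • {3,4}:  v_{3} + v_{4} = 2·v_{2}  so sig = [2:2]
  • {4,5}:  v_{4} + v_{5} = 2·v_{8}  so sig = [2:2]

Signatures (|P|; sorted positive RHS coefficients), sorted:
    |P|=2: 15 collections, coeffs (), (), (), (1), (1), (1), (1), (1), (1), (1), (1), (1,1), (1,2), (2), (2)


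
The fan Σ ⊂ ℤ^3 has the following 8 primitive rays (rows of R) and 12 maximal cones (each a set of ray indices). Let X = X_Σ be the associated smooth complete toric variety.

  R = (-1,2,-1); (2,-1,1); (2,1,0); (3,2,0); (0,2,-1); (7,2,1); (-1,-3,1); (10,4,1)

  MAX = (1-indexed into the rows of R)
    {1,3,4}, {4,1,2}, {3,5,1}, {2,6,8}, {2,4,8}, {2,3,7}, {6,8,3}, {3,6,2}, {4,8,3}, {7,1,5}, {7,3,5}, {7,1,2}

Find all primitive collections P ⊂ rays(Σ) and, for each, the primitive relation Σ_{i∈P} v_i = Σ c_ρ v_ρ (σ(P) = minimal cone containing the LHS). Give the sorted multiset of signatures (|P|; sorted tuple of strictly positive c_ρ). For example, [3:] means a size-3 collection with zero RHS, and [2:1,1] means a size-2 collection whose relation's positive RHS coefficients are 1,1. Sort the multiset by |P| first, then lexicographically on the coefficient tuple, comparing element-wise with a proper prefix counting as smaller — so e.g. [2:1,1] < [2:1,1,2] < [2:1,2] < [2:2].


14 minimal non-faces of Δ(Σ) (on 8 rays):

  P = {2,5}:  v_{2} + v_{5} = v_{3}  ⇒ sig = [2:1]
  P = {4,6}:  v_{4} + v_{6} = v_{8}  ⇒ sig = [2:1]
  P = {4,7}:  v_{4} + v_{7} = v_{2}  ⇒ sig = [2:1]
  P = {7,8}:  v_{7} + v_{8} = v_{2} + v_{6}  ⇒ sig = [2:1,1]
  P = {4,5}:  v_{4} + v_{5} = v_{1} + 2·v_{3}  ⇒ sig = [2:1,2]
  P = {5,6}:  v_{5} + v_{6} = 2·v_{3} + v_{4}  ⇒ sig = [2:1,2]
  P = {6,7}:  v_{6} + v_{7} = 2·v_{2} + v_{3}  ⇒ sig = [2:1,2]
  P = {1,6}:  v_{1} + v_{6} = 2·v_{4}  ⇒ sig = [2:2]
  P = {5,8}:  v_{5} + v_{8} = 2·v_{3} + 2·v_{4}  ⇒ sig = [2:2,2]
  P = {1,8}:  v_{1} + v_{8} = 3·v_{4}  ⇒ sig = [2:3]
  P = {1,3,7}:  v_{1} + v_{3} + v_{7} = 0  ⇒ sig = [3:]
  P = {1,2,3}:  v_{1} + v_{2} + v_{3} = v_{4}  ⇒ sig = [3:1]
  P = {2,3,4}:  v_{2} + v_{3} + v_{4} = v_{6}  ⇒ sig = [3:1]
  P = {2,3,8}:  v_{2} + v_{3} + v_{8} = 2·v_{6}  ⇒ sig = [3:2]

so the primitive-relation signature multiset is
    [2:1]
    [2:1]
    [2:1]
    [2:1,1]
    [2:1,2]
    [2:1,2]
    [2:1,2]
    [2:2]
    [2:2,2]
    [2:3]
    [3:]
    [3:1]
    [3:1]
    [3:2]


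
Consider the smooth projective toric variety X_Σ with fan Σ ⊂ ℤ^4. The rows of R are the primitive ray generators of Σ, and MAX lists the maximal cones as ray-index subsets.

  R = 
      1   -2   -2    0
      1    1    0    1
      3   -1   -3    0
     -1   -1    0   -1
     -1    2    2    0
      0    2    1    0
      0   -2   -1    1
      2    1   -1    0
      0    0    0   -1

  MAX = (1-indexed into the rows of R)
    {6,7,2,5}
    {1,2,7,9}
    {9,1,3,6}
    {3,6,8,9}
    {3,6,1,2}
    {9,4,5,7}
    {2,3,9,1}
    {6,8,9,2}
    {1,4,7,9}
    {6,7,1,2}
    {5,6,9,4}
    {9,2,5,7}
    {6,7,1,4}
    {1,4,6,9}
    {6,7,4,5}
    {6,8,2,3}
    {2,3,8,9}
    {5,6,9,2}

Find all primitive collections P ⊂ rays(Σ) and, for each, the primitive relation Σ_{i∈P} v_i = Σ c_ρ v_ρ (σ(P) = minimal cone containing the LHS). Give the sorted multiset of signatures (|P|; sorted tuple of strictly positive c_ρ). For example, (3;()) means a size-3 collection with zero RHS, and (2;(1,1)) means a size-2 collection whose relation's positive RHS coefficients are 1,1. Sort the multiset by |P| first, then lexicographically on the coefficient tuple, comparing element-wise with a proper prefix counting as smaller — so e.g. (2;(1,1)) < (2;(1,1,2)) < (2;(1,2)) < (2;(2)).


|primitive collections| = 12. Relations:

  P={1,5}:  v_{1} + v_{5} = 0  so sig = (2;())
  P={2,4}:  v_{2} + v_{4} = 0  so sig = (2;())
  P={1,8}:  v_{1} + v_{8} = v_{3}  so sig = (2;(1))
  P={3,5}:  v_{3} + v_{5} = v_{8}  so sig = (2;(1))
  P={7,8}:  v_{7} + v_{8} = v_{1} + v_{2}  so sig = (2;(1,1))
  P={4,8}:  v_{4} + v_{8} = v_{1} + v_{6} + v_{9}  so sig = (2;(1,1,1))
  P={5,8}:  v_{5} + v_{8} = v_{2} + v_{6} + v_{9}  so sig = (2;(1,1,1))
  P={3,4}:  v_{3} + v_{4} = 2·v_{1} + v_{6} + v_{9}  so sig = (2;(1,1,2))
  P={3,7}:  v_{3} + v_{7} = 2·v_{1} + v_{2}  so sig = (2;(1,2))
  P={6,7,9}:  v_{6} + v_{7} + v_{9} = 0  so sig = (3;())
  P={1,2,6,9}:  v_{1} + v_{2} + v_{6} + v_{9} = v_{8}  so sig = (4;(1))
  P={2,3,6,9}:  v_{2} + v_{3} + v_{6} + v_{9} = 2·v_{8}  so sig = (4;(2))

so the primitive-relation signature multiset is
    (2;())
    (2;())
    (2;(1))
    (2;(1))
    (2;(1,1))
    (2;(1,1,1))
    (2;(1,1,1))
    (2;(1,1,2))
    (2;(1,2))
    (3;())
    (4;(1))
    (4;(2))


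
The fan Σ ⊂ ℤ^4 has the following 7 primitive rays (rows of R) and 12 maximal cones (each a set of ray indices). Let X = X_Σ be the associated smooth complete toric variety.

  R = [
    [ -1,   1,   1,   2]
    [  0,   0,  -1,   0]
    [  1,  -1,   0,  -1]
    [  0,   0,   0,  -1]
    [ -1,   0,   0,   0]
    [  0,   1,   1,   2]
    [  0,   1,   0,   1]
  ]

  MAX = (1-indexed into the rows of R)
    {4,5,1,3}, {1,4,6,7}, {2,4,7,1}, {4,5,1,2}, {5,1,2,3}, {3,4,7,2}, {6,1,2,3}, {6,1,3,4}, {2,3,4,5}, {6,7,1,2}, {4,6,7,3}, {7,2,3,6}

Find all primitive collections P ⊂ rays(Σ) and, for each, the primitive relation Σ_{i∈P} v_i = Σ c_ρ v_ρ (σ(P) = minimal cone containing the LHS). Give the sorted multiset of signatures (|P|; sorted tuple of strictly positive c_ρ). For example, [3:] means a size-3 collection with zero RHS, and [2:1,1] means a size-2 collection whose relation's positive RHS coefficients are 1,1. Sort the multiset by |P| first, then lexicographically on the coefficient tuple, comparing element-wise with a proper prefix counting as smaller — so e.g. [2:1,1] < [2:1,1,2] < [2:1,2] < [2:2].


|primitive collections| = 5. Relations:

  {5,6}:  v_{5} + v_{6} = v_{1} ; sig = [2:1]
  {5,7}:  v_{5} + v_{7} = v_{1} + v_{2} + v_{4} ; sig = [2:1,1,1]
  {1,3,7}:  v_{1} + v_{3} + v_{7} = v_{6} ; sig = [3:1]
  {2,4,6}:  v_{2} + v_{4} + v_{6} = v_{7} ; sig = [3:1]
  {1,2,3,4}:  v_{1} + v_{2} + v_{3} + v_{4} = 0 ; sig = [4:]

Signatures (|P|; sorted positive RHS coefficients), sorted:
    |P|=2: 2 collections, coeffs (1), (1,1,1)
    |P|=3: 2 collections, coeffs (1), (1)
    |P|=4: 1 collection, coeffs ()


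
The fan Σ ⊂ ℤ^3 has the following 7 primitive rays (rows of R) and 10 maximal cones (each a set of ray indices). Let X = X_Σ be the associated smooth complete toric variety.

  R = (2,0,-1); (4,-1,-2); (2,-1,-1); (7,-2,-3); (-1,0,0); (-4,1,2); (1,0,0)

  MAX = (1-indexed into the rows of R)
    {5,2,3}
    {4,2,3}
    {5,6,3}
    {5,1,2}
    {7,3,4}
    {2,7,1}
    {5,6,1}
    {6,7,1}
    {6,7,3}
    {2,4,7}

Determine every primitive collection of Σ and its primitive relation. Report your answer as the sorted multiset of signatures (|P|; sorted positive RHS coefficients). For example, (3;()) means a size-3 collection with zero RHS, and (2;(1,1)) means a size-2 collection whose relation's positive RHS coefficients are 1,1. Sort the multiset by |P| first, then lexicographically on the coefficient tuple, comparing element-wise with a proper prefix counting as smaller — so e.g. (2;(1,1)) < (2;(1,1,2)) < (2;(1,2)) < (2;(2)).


7 collections generate NE(X_Σ); each relation:

  {2,6}:  v_{2} + v_{6} = 0 ; sig = (2;())
  {5,7}:  v_{5} + v_{7} = 0 ; sig = (2;())
  {1,3}:  v_{1} + v_{3} = v_{2} ; sig = (2;(1))
  {4,5}:  v_{4} + v_{5} = v_{2} + v_{3} ; sig = (2;(1,1))
  {4,6}:  v_{4} + v_{6} = v_{3} + v_{7} ; sig = (2;(1,1))
  {1,4}:  v_{1} + v_{4} = 2·v_{2} + v_{7} ; sig = (2;(1,2))
  {2,3,7}:  v_{2} + v_{3} + v_{7} = v_{4} ; sig = (3;(1))

Hence PRS(X_Σ) =
{ (2;()) ×2,  (2;(1)),  (2;(1,1)) ×2,  (2;(1,2)),  (3;(1)) }


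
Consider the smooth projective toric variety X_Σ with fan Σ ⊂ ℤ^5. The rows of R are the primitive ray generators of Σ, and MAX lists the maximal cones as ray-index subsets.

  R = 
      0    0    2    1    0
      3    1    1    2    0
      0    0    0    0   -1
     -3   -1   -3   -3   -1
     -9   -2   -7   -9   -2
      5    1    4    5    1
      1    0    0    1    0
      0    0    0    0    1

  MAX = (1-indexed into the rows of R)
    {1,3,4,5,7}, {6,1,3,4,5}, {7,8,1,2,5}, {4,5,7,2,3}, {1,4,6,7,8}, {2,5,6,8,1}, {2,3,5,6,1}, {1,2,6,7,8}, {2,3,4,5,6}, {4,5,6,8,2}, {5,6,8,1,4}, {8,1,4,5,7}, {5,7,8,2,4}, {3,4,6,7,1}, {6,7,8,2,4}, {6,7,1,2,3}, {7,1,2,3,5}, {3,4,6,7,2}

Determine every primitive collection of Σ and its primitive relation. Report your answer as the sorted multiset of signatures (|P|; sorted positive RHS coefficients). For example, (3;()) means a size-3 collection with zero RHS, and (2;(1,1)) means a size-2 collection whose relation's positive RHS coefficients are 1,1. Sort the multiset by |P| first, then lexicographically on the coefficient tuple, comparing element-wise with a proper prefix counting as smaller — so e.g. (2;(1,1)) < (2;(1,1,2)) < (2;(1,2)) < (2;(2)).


3 collections generate NE(X_Σ); each relation:

  P={3,8}:  v_{3} + v_{8} = 0 ; sig = (2;())
  P={1,2,4}:  v_{1} + v_{2} + v_{4} = v_{3} ; sig = (3;(1))
  P={5,6,7}:  v_{5} + v_{6} + v_{7} = v_{4} ; sig = (3;(1))

Signatures (|P|; sorted positive RHS coefficients), sorted:
    (2;())
    (3;(1))
    (3;(1))


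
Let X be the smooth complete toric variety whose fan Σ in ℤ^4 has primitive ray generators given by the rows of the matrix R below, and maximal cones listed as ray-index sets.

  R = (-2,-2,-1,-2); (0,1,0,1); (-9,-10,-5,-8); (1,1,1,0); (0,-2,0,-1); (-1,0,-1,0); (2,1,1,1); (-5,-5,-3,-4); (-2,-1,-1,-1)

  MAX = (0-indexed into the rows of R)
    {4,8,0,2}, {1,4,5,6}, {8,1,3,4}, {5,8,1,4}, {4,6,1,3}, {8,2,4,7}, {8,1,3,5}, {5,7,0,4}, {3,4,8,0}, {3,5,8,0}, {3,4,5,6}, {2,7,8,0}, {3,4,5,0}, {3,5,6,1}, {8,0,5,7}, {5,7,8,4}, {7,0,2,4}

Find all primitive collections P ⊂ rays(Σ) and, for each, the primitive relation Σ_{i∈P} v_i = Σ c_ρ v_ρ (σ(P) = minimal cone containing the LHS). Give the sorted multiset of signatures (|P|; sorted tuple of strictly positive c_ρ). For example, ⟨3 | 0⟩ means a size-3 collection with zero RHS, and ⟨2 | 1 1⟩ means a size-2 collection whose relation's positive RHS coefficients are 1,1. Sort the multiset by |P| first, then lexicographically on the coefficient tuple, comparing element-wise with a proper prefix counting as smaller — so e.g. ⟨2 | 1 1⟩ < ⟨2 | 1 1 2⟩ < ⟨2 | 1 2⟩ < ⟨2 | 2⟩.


14 collections generate NE(X_Σ); each relation:

  {6,8}:  v_{6} + v_{8} = 0  →  sig = ⟨2 | 0⟩
  {0,1}:  v_{0} + v_{1} = v_{8}  →  sig = ⟨2 | 1⟩
  {0,6}:  v_{0} + v_{6} = v_{3} + v_{4} + v_{5}  →  sig = ⟨2 | 1 1 1⟩
  {2,6}:  v_{2} + v_{6} = v_{0} + v_{4} + v_{7}  →  sig = ⟨2 | 1 1 1⟩
  {6,7}:  v_{6} + v_{7} = v_{0} + v_{4} + v_{5}  →  sig = ⟨2 | 1 1 1⟩
  {1,2}:  v_{1} + v_{2} = v_{4} + v_{7} + 2·v_{8}  →  sig = ⟨2 | 1 1 2⟩
  {1,7}:  v_{1} + v_{7} = v_{4} + v_{5} + 2·v_{8}  →  sig = ⟨2 | 1 1 2⟩
  {2,3}:  v_{2} + v_{3} = 3·v_{0} + v_{4} + v_{8}  →  sig = ⟨2 | 1 1 3⟩
  {2,5}:  v_{2} + v_{5} = 2·v_{7}  →  sig = ⟨2 | 2⟩
  {3,7}:  v_{3} + v_{7} = 2·v_{0}  →  sig = ⟨2 | 2⟩
  {1,3,4,5}:  v_{1} + v_{3} + v_{4} + v_{5} = 0  →  sig = ⟨4 | 0⟩
  {0,4,5,8}:  v_{0} + v_{4} + v_{5} + v_{8} = v_{7}  →  sig = ⟨4 | 1⟩
  {0,4,7,8}:  v_{0} + v_{4} + v_{7} + v_{8} = v_{2}  →  sig = ⟨4 | 1⟩
  {3,4,5,8}:  v_{3} + v_{4} + v_{5} + v_{8} = v_{0}  →  sig = ⟨4 | 1⟩

Signatures (|P|; sorted positive RHS coefficients), sorted:
[⟨2 | 0⟩, ⟨2 | 1⟩, ⟨2 | 1 1 1⟩, ⟨2 | 1 1 1⟩, ⟨2 | 1 1 1⟩, ⟨2 | 1 1 2⟩, ⟨2 | 1 1 2⟩, ⟨2 | 1 1 3⟩, ⟨2 | 2⟩, ⟨2 | 2⟩, ⟨4 | 0⟩, ⟨4 | 1⟩, ⟨4 | 1⟩, ⟨4 | 1⟩]


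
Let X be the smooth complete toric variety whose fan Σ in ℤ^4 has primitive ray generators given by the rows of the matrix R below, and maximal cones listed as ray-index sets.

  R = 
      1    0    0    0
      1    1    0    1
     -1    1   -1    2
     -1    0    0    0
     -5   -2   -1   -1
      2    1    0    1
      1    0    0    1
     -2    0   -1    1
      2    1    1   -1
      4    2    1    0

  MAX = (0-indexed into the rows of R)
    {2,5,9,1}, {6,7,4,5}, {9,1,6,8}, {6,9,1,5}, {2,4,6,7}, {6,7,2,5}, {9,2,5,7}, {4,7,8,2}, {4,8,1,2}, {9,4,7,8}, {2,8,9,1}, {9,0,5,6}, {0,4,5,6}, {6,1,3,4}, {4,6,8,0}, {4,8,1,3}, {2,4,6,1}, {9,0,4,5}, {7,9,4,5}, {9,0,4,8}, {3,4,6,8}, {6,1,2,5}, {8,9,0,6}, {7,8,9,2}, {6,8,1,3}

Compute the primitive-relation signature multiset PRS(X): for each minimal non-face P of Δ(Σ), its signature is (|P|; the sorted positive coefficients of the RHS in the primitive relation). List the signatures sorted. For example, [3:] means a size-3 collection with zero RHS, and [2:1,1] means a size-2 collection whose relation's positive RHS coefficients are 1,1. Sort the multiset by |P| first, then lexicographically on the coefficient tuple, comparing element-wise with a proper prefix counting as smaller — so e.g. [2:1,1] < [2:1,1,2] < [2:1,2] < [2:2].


The 20 primitive collections of Σ (r=10, n=4):

  {0,3}:  v_{0} + v_{3} = 0  ⇒ sig = [2:]
  {0,1}:  v_{0} + v_{1} = v_{5}  ⇒ sig = [2:1]
  {1,7}:  v_{1} + v_{7} = v_{2}  ⇒ sig = [2:1]
  {3,5}:  v_{3} + v_{5} = v_{1}  ⇒ sig = [2:1]
  {5,8}:  v_{5} + v_{8} = v_{9}  ⇒ sig = [2:1]
  {0,2}:  v_{0} + v_{2} = v_{5} + v_{7}  ⇒ sig = [2:1,1]
  {3,9}:  v_{3} + v_{9} = v_{1} + v_{8}  ⇒ sig = [2:1,1]
  {0,7}:  v_{0} + v_{7} = v_{4} + 2·v_{5}  ⇒ sig = [2:1,2]
  {3,7}:  v_{3} + v_{7} = 2·v_{1} + v_{4}  ⇒ sig = [2:1,2]
  {2,3}:  v_{2} + v_{3} = 3·v_{1} + v_{4}  ⇒ sig = [2:1,3]
  {4,6,9}:  v_{4} + v_{6} + v_{9} = 0  ⇒ sig = [3:]
  {1,4,5}:  v_{1} + v_{4} + v_{5} = v_{7}  ⇒ sig = [3:1]
  {6,7,8}:  v_{6} + v_{7} + v_{8} = v_{1}  ⇒ sig = [3:1]
  {1,4,9}:  v_{1} + v_{4} + v_{9} = v_{7} + v_{8}  ⇒ sig = [3:1,1]
  {6,7,9}:  v_{6} + v_{7} + v_{9} = v_{1} + v_{5}  ⇒ sig = [3:1,1]
  {2,4,9}:  v_{2} + v_{4} + v_{9} = 2·v_{7} + v_{8}  ⇒ sig = [3:1,2]
  {2,6,9}:  v_{2} + v_{6} + v_{9} = 2·v_{1} + v_{5}  ⇒ sig = [3:1,2]
  {2,4,5}:  v_{2} + v_{4} + v_{5} = 2·v_{7}  ⇒ sig = [3:2]
  {2,6,8}:  v_{2} + v_{6} + v_{8} = 2·v_{1}  ⇒ sig = [3:2]
  {1,4,6,8}:  v_{1} + v_{4} + v_{6} + v_{8} = v_{3}  ⇒ sig = [4:1]

Hence PRS(X_Σ) =
    [2:]
    [2:1]
    [2:1]
    [2:1]
    [2:1]
    [2:1,1]
    [2:1,1]
    [2:1,2]
    [2:1,2]
    [2:1,3]
    [3:]
    [3:1]
    [3:1]
    [3:1,1]
    [3:1,1]
    [3:1,2]
    [3:1,2]
    [3:2]
    [3:2]
    [4:1]


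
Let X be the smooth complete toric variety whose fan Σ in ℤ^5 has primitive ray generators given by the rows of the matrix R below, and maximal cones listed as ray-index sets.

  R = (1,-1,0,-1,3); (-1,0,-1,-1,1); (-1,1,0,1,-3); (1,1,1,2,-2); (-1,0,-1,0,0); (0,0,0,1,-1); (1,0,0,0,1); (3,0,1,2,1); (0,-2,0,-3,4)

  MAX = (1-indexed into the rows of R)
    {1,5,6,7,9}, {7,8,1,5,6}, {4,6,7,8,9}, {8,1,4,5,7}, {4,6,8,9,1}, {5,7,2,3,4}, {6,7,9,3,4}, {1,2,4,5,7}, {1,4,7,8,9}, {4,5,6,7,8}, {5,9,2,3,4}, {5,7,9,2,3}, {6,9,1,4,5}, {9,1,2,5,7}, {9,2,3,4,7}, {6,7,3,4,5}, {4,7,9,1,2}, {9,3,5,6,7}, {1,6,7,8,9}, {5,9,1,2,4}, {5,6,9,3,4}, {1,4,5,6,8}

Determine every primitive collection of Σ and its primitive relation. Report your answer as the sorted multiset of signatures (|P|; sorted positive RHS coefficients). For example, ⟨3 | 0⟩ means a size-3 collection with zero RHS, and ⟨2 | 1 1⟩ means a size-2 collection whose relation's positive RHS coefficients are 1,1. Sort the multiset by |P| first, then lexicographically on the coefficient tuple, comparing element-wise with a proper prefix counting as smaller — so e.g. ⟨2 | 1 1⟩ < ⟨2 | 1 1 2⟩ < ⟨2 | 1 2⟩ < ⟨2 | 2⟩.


Δ(Σ) — 9 vertices, 7 min non-faces:

  • {1,3}:  v_{1} + v_{3} = 0 — sig = ⟨2 | 0⟩
  • {2,6}:  v_{2} + v_{6} = v_{5} — sig = ⟨2 | 1⟩
  • {3,8}:  v_{3} + v_{8} = v_{4} + v_{6} + v_{7} — sig = ⟨2 | 1 1 1⟩
  • {2,8}:  v_{2} + v_{8} = v_{1} + v_{4} + v_{5} + v_{7} — sig = ⟨2 | 1 1 1 1⟩
  • {5,8,9}:  v_{5} + v_{8} + v_{9} = 2·v_{1} + v_{6} — sig = ⟨3 | 1 2⟩
  • {1,4,6,7}:  v_{1} + v_{4} + v_{6} + v_{7} = v_{8} — sig = ⟨4 | 1⟩
  • {4,5,7,9}:  v_{4} + v_{5} + v_{7} + v_{9} = v_{1} — sig = ⟨4 | 1⟩

Hence PRS(X_Σ) =
[⟨2 | 0⟩, ⟨2 | 1⟩, ⟨2 | 1 1 1⟩, ⟨2 | 1 1 1 1⟩, ⟨3 | 1 2⟩, ⟨4 | 1⟩, ⟨4 | 1⟩]


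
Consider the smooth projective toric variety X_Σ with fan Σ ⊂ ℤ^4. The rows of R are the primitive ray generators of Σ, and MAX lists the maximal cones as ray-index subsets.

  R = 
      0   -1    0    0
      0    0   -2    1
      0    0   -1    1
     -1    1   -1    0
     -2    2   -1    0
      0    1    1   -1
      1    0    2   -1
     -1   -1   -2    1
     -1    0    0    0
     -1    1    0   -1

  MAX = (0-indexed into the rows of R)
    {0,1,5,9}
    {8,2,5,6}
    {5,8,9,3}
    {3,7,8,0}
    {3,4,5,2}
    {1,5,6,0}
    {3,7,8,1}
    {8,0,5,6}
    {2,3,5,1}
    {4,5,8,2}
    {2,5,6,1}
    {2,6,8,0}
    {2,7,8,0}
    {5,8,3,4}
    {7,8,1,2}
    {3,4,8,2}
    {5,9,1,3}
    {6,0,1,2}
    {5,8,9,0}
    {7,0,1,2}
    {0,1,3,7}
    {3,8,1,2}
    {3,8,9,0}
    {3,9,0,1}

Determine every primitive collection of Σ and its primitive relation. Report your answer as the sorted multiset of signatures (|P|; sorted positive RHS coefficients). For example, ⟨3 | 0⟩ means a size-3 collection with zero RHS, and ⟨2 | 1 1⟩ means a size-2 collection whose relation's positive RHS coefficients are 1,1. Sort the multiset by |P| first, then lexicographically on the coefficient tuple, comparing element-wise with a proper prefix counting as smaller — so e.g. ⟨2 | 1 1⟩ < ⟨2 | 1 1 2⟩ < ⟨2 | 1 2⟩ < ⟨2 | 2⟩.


20 collections generate NE(X_Σ); each relation:

  P = {2,9}:  v_{2} + v_{9} = v_{3}  ⟹  sig = ⟨2 | 1⟩
  P = {3,6}:  v_{3} + v_{6} = v_{5}  ⟹  sig = ⟨2 | 1⟩
  P = {6,7}:  v_{6} + v_{7} = v_{0}  ⟹  sig = ⟨2 | 1⟩
  P = {0,4}:  v_{0} + v_{4} = v_{3} + v_{8}  ⟹  sig = ⟨2 | 1 1⟩
  P = {5,7}:  v_{5} + v_{7} = v_{0} + v_{3}  ⟹  sig = ⟨2 | 1 1⟩
  P = {4,6}:  v_{4} + v_{6} = v_{2} + 2·v_{5} + v_{8}  ⟹  sig = ⟨2 | 1 1 2⟩
  P = {4,7}:  v_{4} + v_{7} = v_{1} + v_{3} + 2·v_{8}  ⟹  sig = ⟨2 | 1 1 2⟩
  P = {4,9}:  v_{4} + v_{9} = 2·v_{3} + v_{5} + v_{8}  ⟹  sig = ⟨2 | 1 1 2⟩
  P = {1,4}:  v_{1} + v_{4} = v_{2} + 2·v_{3}  ⟹  sig = ⟨2 | 1 2⟩
  P = {6,9}:  v_{6} + v_{9} = v_{0} + 2·v_{5}  ⟹  sig = ⟨2 | 1 2⟩
  P = {7,9}:  v_{7} + v_{9} = 2·v_{0} + 2·v_{3}  ⟹  sig = ⟨2 | 2 2⟩
  P = {0,2,5}:  v_{0} + v_{2} + v_{5} = 0  ⟹  sig = ⟨3 | 0⟩
  P = {1,6,8}:  v_{1} + v_{6} + v_{8} = 0  ⟹  sig = ⟨3 | 0⟩
  P = {0,1,8}:  v_{0} + v_{1} + v_{8} = v_{7}  ⟹  sig = ⟨3 | 1⟩
  P = {0,3,5}:  v_{0} + v_{3} + v_{5} = v_{9}  ⟹  sig = ⟨3 | 1⟩
  P = {1,5,8}:  v_{1} + v_{5} + v_{8} = v_{3}  ⟹  sig = ⟨3 | 1⟩
  P = {0,2,3}:  v_{0} + v_{2} + v_{3} = v_{1} + v_{8}  ⟹  sig = ⟨3 | 1 1⟩
  P = {1,8,9}:  v_{1} + v_{8} + v_{9} = v_{0} + 2·v_{3}  ⟹  sig = ⟨3 | 1 2⟩
  P = {2,3,7}:  v_{2} + v_{3} + v_{7} = 2·v_{1} + 2·v_{8}  ⟹  sig = ⟨3 | 2 2⟩
  P = {2,3,5,8}:  v_{2} + v_{3} + v_{5} + v_{8} = v_{4}  ⟹  sig = ⟨4 | 1⟩

Signatures (|P|; sorted positive RHS coefficients), sorted:
    ⟨2 | 1⟩
    ⟨2 | 1⟩
    ⟨2 | 1⟩
    ⟨2 | 1 1⟩
    ⟨2 | 1 1⟩
    ⟨2 | 1 1 2⟩
    ⟨2 | 1 1 2⟩
    ⟨2 | 1 1 2⟩
    ⟨2 | 1 2⟩
    ⟨2 | 1 2⟩
    ⟨2 | 2 2⟩
    ⟨3 | 0⟩
    ⟨3 | 0⟩
    ⟨3 | 1⟩
    ⟨3 | 1⟩
    ⟨3 | 1⟩
    ⟨3 | 1 1⟩
    ⟨3 | 1 2⟩
    ⟨3 | 2 2⟩
    ⟨4 | 1⟩


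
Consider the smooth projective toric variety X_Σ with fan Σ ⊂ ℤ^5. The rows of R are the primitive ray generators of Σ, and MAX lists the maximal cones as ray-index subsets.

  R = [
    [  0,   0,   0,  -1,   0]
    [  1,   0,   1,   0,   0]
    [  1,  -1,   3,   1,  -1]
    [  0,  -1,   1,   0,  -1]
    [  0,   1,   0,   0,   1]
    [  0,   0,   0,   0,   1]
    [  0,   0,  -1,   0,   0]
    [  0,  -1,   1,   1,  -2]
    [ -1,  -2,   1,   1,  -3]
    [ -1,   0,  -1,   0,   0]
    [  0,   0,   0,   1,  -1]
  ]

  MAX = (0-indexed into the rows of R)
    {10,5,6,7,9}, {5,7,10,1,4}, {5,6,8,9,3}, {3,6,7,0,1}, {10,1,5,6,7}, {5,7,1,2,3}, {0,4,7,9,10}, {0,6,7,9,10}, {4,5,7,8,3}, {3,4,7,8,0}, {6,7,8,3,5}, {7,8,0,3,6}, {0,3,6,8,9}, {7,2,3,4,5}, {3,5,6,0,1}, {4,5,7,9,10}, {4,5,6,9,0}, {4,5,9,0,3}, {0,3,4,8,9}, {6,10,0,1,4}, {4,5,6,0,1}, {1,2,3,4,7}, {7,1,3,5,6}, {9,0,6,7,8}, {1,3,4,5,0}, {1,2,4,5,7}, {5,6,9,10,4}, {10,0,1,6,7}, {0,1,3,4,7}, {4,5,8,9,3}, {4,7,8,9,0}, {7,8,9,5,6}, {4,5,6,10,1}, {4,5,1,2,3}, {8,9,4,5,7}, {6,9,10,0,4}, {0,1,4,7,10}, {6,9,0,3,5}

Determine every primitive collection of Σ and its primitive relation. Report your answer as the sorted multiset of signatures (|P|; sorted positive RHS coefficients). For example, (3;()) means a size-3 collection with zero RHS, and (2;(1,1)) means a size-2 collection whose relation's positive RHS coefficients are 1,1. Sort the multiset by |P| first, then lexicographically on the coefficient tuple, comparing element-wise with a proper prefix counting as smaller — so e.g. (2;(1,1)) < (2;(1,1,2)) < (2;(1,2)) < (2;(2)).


Σ has 17 primitive collections:

  • {1,9}:  v_{1} + v_{9} = 0  ⟹  sig = (2;())
  • {3,10}:  v_{3} + v_{10} = v_{7}  ⟹  sig = (2;(1))
  • {1,8}:  v_{1} + v_{8} = v_{3} + v_{7}  ⟹  sig = (2;(1,1))
  • {2,6}:  v_{2} + v_{6} = v_{1} + v_{5} + v_{7}  ⟹  sig = (2;(1,1,1))
  • {2,9}:  v_{2} + v_{9} = v_{3} + v_{4} + v_{5} + v_{7}  ⟹  sig = (2;(1,1,1,1))
  • {2,10}:  v_{2} + v_{10} = v_{1} + v_{4} + v_{5} + 2·v_{7}  ⟹  sig = (2;(1,1,1,2))
  • {0,2}:  v_{0} + v_{2} = v_{1} + 2·v_{3} + v_{4}  ⟹  sig = (2;(1,1,2))
  • {2,8}:  v_{2} + v_{8} = 2·v_{3} + v_{4} + v_{5} + 2·v_{7}  ⟹  sig = (2;(1,1,2,2))
  • {8,10}:  v_{8} + v_{10} = 2·v_{7} + v_{9}  ⟹  sig = (2;(1,2))
  • {0,5,10}:  v_{0} + v_{5} + v_{10} = 0  ⟹  sig = (3;())
  • {3,4,6}:  v_{3} + v_{4} + v_{6} = 0  ⟹  sig = (3;())
  • {0,5,7}:  v_{0} + v_{5} + v_{7} = v_{3}  ⟹  sig = (3;(1))
  • {3,7,9}:  v_{3} + v_{7} + v_{9} = v_{8}  ⟹  sig = (3;(1))
  • {4,6,7}:  v_{4} + v_{6} + v_{7} = v_{10}  ⟹  sig = (3;(1))
  • {4,6,8}:  v_{4} + v_{6} + v_{8} = v_{7} + v_{9}  ⟹  sig = (3;(1,1))
  • {0,5,8}:  v_{0} + v_{5} + v_{8} = 2·v_{3} + v_{9}  ⟹  sig = (3;(1,2))
  • {1,3,4,5,7}:  v_{1} + v_{3} + v_{4} + v_{5} + v_{7} = v_{2}  ⟹  sig = (5;(1))

so the primitive-relation signature multiset is
[(2;()), (2;(1)), (2;(1,1)), (2;(1,1,1)), (2;(1,1,1,1)), (2;(1,1,1,2)), (2;(1,1,2)), (2;(1,1,2,2)), (2;(1,2)), (3;()), (3;()), (3;(1)), (3;(1)), (3;(1)), (3;(1,1)), (3;(1,2)), (5;(1))]
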